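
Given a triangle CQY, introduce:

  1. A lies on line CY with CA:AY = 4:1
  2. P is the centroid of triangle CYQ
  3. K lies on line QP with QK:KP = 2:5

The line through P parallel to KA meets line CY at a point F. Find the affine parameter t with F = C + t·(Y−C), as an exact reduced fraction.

Choose coordinates C = (0, 0), Q = (1, 0), Y = (0, 1).
1. A lies on line CY with CA:AY = 4:1 ⇒ A = (0, 4/5)
2. P is the centroid of triangle CYQ ⇒ P = (1/3, 1/3)
3. K lies on line QP with QK:KP = 2:5 ⇒ K = (17/21, 2/21)
through P parallel to KA: direction (-17/21, 74/105); meets CY at F = (0, 53/85)
F = C + t·(Y−C) with t = 53/85

t = 53/85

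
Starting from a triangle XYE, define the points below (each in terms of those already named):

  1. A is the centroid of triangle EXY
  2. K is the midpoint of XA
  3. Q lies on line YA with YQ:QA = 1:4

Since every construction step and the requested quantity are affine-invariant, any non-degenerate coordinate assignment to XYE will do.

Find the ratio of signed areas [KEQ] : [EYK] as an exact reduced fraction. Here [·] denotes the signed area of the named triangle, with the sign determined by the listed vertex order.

[KEQ]:[EYK] = 17/20

Work in coordinates with X = (0, 0), Y = (1, 0), E = (0, 1).
1. A is the centroid of triangle EXY ⇒ A = (1/3, 1/3)
2. K is the midpoint of XA ⇒ K = (1/6, 1/6)
3. Q lies on line YA with YQ:QA = 1:4 ⇒ Q = (13/15, 1/15)
2·[KEQ] = -17/30, 2·[EYK] = -2/3
[KEQ]:[EYK] = -17/30:-2/3 = 17/20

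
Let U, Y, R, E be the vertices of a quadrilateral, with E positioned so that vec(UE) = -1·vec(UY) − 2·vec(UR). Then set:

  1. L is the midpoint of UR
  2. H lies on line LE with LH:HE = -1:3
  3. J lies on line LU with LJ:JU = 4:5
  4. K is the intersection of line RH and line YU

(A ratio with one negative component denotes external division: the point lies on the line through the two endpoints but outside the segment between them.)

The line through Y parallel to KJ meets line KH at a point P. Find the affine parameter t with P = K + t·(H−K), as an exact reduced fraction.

Assign U = (0, 0), Y = (1, 0), R = (0, 1), E = (-1, -2) — the answer is frame-independent, so this choice is without loss of generality.
1. L is the midpoint of UR ⇒ L = (0, 1/2)
2. H lies on line LE with LH:HE = -1:3 ⇒ H = (1/2, 7/4)
3. J lies on line LU with LJ:JU = 4:5 ⇒ J = (0, 5/18)
4. K is the intersection of line RH and line YU ⇒ K = (-2/3, 0)
through Y parallel to KJ: direction (2/3, 5/18); meets KH at P = (-17/13, -25/26)
P = K + t·(H−K) with t = -50/91

t = -50/91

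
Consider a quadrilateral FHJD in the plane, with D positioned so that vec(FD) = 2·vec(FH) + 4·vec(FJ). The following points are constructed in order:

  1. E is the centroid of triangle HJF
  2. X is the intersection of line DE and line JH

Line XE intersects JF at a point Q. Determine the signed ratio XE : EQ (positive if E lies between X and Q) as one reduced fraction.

XE:EQ = 5/16

Choose coordinates F = (0, 0), H = (1, 0), J = (0, 1), D = (2, 4).
1. E is the centroid of triangle HJF ⇒ E = (1/3, 1/3)
2. X is the intersection of line DE and line JH ⇒ X = (7/16, 9/16)
line XE meets JF at Q = (0, -2/5)
E = X + t·(Q−X) with t = 5/21, so XE:EQ = 5/21:16/21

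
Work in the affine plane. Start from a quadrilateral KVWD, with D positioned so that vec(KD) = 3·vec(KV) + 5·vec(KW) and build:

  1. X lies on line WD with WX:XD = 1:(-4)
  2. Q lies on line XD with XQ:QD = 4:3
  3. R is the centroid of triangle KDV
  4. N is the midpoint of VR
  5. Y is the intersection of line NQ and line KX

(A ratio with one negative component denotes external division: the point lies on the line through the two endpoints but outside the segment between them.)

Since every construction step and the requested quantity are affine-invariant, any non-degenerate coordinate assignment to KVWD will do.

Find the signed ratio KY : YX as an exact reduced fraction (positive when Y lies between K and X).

Work in coordinates with K = (0, 0), V = (1, 0), W = (0, 1), D = (3, 5).
1. X lies on line WD with WX:XD = 1:(-4) ⇒ X = (-1, -1/3)
2. Q lies on line XD with XQ:QD = 4:3 ⇒ Q = (9/7, 19/7)
3. R is the centroid of triangle KDV ⇒ R = (4/3, 5/3)
4. N is the midpoint of VR ⇒ N = (7/6, 5/6)
5. Y is the intersection of line NQ and line KX ⇒ Y = (33/29, 11/29)
Y = K + t·(X−K) with t = -33/29, so KY:YX = t:(1−t) = -33/29:62/29

KY:YX = -33/62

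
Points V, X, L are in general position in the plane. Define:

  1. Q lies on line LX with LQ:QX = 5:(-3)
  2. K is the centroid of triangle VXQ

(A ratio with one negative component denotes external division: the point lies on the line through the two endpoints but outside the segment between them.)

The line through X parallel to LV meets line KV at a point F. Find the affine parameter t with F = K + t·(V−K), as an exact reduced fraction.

Work in coordinates with V = (0, 0), X = (1, 0), L = (0, 1).
1. Q lies on line LX with LQ:QX = 5:(-3) ⇒ Q = (5/2, -3/2)
2. K is the centroid of triangle VXQ ⇒ K = (7/6, -1/2)
through X parallel to LV: direction (0, -1); meets KV at F = (1, -3/7)
F = K + t·(V−K) with t = 1/7

t = 1/7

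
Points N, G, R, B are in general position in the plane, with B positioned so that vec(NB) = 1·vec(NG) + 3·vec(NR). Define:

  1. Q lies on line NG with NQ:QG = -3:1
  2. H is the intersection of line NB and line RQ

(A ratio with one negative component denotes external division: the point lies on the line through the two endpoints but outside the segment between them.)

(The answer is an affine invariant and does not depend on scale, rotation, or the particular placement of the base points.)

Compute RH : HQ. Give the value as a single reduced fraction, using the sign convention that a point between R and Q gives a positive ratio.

Work in coordinates with N = (0, 0), G = (1, 0), R = (0, 1), B = (1, 3).
1. Q lies on line NG with NQ:QG = -3:1 ⇒ Q = (3/2, 0)
2. H is the intersection of line NB and line RQ ⇒ H = (3/11, 9/11)
H = R + t·(Q−R) with t = 2/11, so RH:HQ = t:(1−t) = 2/11:9/11

RH:HQ = 2/9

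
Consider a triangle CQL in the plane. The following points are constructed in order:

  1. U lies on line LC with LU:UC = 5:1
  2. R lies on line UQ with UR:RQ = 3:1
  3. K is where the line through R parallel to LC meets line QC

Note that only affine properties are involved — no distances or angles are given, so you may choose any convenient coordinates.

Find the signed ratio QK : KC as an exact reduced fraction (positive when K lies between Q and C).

QK:KC = 1/3

Work in coordinates with C = (0, 0), Q = (1, 0), L = (0, 1).
1. U lies on line LC with LU:UC = 5:1 ⇒ U = (0, 1/6)
2. R lies on line UQ with UR:RQ = 3:1 ⇒ R = (3/4, 1/24)
3. K is where the line through R parallel to LC meets line QC ⇒ K = (3/4, 0)
K = Q + t·(C−Q) with t = 1/4, so QK:KC = t:(1−t) = 1/4:3/4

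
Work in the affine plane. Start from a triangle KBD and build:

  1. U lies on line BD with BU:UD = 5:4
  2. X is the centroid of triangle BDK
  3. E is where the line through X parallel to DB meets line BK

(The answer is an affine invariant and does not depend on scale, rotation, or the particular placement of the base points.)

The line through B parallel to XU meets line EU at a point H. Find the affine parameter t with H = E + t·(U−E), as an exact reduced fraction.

Set K = (0, 0), B = (1, 0), D = (0, 1); any affine frame gives the same invariant.
1. U lies on line BD with BU:UD = 5:4 ⇒ U = (4/9, 5/9)
2. X is the centroid of triangle BDK ⇒ X = (1/3, 1/3)
3. E is where the line through X parallel to DB meets line BK ⇒ E = (2/3, 0)
through B parallel to XU: direction (1/9, 2/9); meets EU at H = (22/27, -10/27)
H = E + t·(U−E) with t = -2/3

t = -2/3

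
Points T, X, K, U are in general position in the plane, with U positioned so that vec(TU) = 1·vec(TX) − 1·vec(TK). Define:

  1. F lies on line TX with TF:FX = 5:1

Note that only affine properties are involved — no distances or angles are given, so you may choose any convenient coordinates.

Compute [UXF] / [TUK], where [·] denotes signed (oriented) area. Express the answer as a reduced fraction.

Set T = (0, 0), X = (1, 0), K = (0, 1), U = (1, -1); any affine frame gives the same invariant.
1. F lies on line TX with TF:FX = 5:1 ⇒ F = (5/6, 0)
2·[UXF] = 1/6, 2·[TUK] = 1
[UXF]:[TUK] = 1/6:1 = 1/6

[UXF]:[TUK] = 1/6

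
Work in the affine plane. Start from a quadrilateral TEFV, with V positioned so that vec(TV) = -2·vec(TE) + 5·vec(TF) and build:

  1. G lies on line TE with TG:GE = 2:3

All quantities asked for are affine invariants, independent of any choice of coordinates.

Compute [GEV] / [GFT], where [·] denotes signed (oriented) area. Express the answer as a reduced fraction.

[GEV]:[GFT] = 15/2

Choose coordinates T = (0, 0), E = (1, 0), F = (0, 1), V = (-2, 5).
1. G lies on line TE with TG:GE = 2:3 ⇒ G = (2/5, 0)
2·[GEV] = 3, 2·[GFT] = 2/5
[GEV]:[GFT] = 3:2/5 = 15/2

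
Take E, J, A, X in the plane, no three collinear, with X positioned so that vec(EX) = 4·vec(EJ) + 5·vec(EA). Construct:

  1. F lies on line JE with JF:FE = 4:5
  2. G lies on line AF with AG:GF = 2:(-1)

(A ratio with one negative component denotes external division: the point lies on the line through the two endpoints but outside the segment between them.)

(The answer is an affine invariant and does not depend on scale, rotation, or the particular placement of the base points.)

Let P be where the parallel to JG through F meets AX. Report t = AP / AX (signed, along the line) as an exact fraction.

t = 1/10

Assign E = (0, 0), J = (1, 0), A = (0, 1), X = (4, 5) — the answer is frame-independent, so this choice is without loss of generality.
1. F lies on line JE with JF:FE = 4:5 ⇒ F = (5/9, 0)
2. G lies on line AF with AG:GF = 2:(-1) ⇒ G = (10/9, -1)
through F parallel to JG: direction (1/9, -1); meets AX at P = (2/5, 7/5)
P = A + t·(X−A) with t = 1/10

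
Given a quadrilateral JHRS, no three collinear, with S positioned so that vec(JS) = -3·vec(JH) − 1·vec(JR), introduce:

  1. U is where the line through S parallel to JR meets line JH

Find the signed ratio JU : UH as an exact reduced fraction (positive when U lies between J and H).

JU:UH = -3/4

Set J = (0, 0), H = (1, 0), R = (0, 1), S = (-3, -1); any affine frame gives the same invariant.
1. U is where the line through S parallel to JR meets line JH ⇒ U = (-3, 0)
U = J + t·(H−J) with t = -3, so JU:UH = t:(1−t) = -3:4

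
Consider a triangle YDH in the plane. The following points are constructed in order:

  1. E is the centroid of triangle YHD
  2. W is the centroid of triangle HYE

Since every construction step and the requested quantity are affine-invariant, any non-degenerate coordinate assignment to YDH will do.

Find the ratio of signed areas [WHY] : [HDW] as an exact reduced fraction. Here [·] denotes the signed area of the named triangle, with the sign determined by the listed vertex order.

[WHY]:[HDW] = -1/4

Choose coordinates Y = (0, 0), D = (1, 0), H = (0, 1).
1. E is the centroid of triangle YHD ⇒ E = (1/3, 1/3)
2. W is the centroid of triangle HYE ⇒ W = (1/9, 4/9)
2·[WHY] = 1/9, 2·[HDW] = -4/9
[WHY]:[HDW] = 1/9:-4/9 = -1/4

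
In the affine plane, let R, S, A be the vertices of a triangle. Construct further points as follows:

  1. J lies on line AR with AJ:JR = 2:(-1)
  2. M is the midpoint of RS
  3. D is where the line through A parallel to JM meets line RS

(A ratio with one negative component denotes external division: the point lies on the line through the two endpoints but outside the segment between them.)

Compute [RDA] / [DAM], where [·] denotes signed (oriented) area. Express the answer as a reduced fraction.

[RDA]:[DAM] = 1/2

Work in coordinates with R = (0, 0), S = (1, 0), A = (0, 1).
1. J lies on line AR with AJ:JR = 2:(-1) ⇒ J = (0, -1)
2. M is the midpoint of RS ⇒ M = (1/2, 0)
3. D is where the line through A parallel to JM meets line RS ⇒ D = (-1/2, 0)
2·[RDA] = -1/2, 2·[DAM] = -1
[RDA]:[DAM] = -1/2:-1 = 1/2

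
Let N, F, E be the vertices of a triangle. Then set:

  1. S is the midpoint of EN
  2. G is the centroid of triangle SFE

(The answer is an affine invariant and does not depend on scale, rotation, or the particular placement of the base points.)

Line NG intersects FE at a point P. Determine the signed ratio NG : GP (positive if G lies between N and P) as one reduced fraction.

Choose coordinates N = (0, 0), F = (1, 0), E = (0, 1).
1. S is the midpoint of EN ⇒ S = (0, 1/2)
2. G is the centroid of triangle SFE ⇒ G = (1/3, 1/2)
line NG meets FE at P = (2/5, 3/5)
G = N + t·(P−N) with t = 5/6, so NG:GP = 5/6:1/6

NG:GP = 5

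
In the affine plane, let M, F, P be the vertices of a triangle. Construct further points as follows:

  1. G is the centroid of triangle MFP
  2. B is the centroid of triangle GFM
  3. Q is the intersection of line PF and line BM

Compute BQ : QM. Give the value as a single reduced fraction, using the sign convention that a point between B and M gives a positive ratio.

BQ:QM = -4/9

Choose coordinates M = (0, 0), F = (1, 0), P = (0, 1).
1. G is the centroid of triangle MFP ⇒ G = (1/3, 1/3)
2. B is the centroid of triangle GFM ⇒ B = (4/9, 1/9)
3. Q is the intersection of line PF and line BM ⇒ Q = (4/5, 1/5)
Q = B + t·(M−B) with t = -4/5, so BQ:QM = t:(1−t) = -4/5:9/5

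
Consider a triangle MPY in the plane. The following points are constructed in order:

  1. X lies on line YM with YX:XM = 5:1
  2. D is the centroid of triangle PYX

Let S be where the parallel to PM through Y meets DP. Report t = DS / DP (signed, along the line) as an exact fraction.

Assign M = (0, 0), P = (1, 0), Y = (0, 1) — the answer is frame-independent, so this choice is without loss of generality.
1. X lies on line YM with YX:XM = 5:1 ⇒ X = (0, 1/6)
2. D is the centroid of triangle PYX ⇒ D = (1/3, 7/18)
through Y parallel to PM: direction (-1, 0); meets DP at S = (-5/7, 1)
S = D + t·(P−D) with t = -11/7

t = -11/7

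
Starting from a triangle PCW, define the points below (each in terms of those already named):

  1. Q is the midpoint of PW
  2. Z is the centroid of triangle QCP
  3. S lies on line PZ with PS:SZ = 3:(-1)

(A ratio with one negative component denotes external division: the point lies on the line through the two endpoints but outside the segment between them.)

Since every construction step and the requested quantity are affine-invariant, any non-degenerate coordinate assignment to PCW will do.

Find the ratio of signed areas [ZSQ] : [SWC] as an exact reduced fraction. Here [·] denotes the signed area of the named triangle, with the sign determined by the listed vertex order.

Work in coordinates with P = (0, 0), C = (1, 0), W = (0, 1).
1. Q is the midpoint of PW ⇒ Q = (0, 1/2)
2. Z is the centroid of triangle QCP ⇒ Z = (1/3, 1/6)
3. S lies on line PZ with PS:SZ = 3:(-1) ⇒ S = (1/2, 1/4)
2·[ZSQ] = 1/12, 2·[SWC] = -1/4
[ZSQ]:[SWC] = 1/12:-1/4 = -1/3

[ZSQ]:[SWC] = -1/3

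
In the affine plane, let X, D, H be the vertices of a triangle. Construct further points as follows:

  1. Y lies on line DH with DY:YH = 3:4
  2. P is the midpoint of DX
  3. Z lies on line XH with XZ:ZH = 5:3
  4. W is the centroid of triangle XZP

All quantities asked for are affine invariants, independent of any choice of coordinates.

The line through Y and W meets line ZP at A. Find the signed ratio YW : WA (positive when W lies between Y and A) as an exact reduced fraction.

Assign X = (0, 0), D = (1, 0), H = (0, 1) — the answer is frame-independent, so this choice is without loss of generality.
1. Y lies on line DH with DY:YH = 3:4 ⇒ Y = (4/7, 3/7)
2. P is the midpoint of DX ⇒ P = (1/2, 0)
3. Z lies on line XH with XZ:ZH = 5:3 ⇒ Z = (0, 5/8)
4. W is the centroid of triangle XZP ⇒ W = (1/6, 5/24)
line YW meets ZP at A = (69/244, 265/976)
W = Y + t·(A−Y) with t = 122/87, so YW:WA = 122/87:-35/87

YW:WA = -122/35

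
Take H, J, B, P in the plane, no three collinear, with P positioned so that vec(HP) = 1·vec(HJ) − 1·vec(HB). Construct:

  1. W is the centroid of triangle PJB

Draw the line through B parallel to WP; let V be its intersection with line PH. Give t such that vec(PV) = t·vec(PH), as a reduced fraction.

Work in coordinates with H = (0, 0), J = (1, 0), B = (0, 1), P = (1, -1).
1. W is the centroid of triangle PJB ⇒ W = (2/3, 0)
through B parallel to WP: direction (1/3, -1); meets PH at V = (1/2, -1/2)
V = P + t·(H−P) with t = 1/2

t = 1/2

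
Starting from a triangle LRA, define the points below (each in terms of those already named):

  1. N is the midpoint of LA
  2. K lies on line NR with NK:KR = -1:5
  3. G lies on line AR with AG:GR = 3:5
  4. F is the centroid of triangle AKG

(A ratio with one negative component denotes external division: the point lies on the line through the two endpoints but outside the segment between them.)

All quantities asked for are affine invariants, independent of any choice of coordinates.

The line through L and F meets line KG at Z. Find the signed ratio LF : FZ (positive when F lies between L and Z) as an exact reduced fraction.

Assign L = (0, 0), R = (1, 0), A = (0, 1) — the answer is frame-independent, so this choice is without loss of generality.
1. N is the midpoint of LA ⇒ N = (0, 1/2)
2. K lies on line NR with NK:KR = -1:5 ⇒ K = (-1/4, 5/8)
3. G lies on line AR with AG:GR = 3:5 ⇒ G = (3/8, 5/8)
4. F is the centroid of triangle AKG ⇒ F = (1/24, 3/4)
line LF meets KG at Z = (5/144, 5/8)
F = L + t·(Z−L) with t = 6/5, so LF:FZ = 6/5:-1/5

LF:FZ = -6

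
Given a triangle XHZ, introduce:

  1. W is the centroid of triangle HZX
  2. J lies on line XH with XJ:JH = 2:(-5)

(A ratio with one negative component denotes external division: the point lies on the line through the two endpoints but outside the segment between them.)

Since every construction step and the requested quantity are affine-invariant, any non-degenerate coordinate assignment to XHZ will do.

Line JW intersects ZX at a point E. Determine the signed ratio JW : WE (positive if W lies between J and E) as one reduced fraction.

Choose coordinates X = (0, 0), H = (1, 0), Z = (0, 1).
1. W is the centroid of triangle HZX ⇒ W = (1/3, 1/3)
2. J lies on line XH with XJ:JH = 2:(-5) ⇒ J = (-2/3, 0)
line JW meets ZX at E = (0, 2/9)
W = J + t·(E−J) with t = 3/2, so JW:WE = 3/2:-1/2

JW:WE = -3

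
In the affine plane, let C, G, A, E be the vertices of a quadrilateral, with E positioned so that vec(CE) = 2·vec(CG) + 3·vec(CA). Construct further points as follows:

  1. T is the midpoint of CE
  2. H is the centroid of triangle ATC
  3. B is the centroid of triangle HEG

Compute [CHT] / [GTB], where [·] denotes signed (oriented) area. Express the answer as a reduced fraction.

Work in coordinates with C = (0, 0), G = (1, 0), A = (0, 1), E = (2, 3).
1. T is the midpoint of CE ⇒ T = (1, 3/2)
2. H is the centroid of triangle ATC ⇒ H = (1/3, 5/6)
3. B is the centroid of triangle HEG ⇒ B = (10/9, 23/18)
2·[CHT] = -1/3, 2·[GTB] = -1/6
[CHT]:[GTB] = -1/3:-1/6 = 2

[CHT]:[GTB] = 2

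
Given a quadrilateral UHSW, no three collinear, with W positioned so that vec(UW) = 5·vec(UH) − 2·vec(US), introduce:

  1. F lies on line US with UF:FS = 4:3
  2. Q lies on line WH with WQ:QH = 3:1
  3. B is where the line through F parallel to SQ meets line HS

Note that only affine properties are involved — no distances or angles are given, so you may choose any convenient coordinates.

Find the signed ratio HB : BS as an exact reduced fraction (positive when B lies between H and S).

HB:BS = -5/12

Set U = (0, 0), H = (1, 0), S = (0, 1), W = (5, -2); any affine frame gives the same invariant.
1. F lies on line US with UF:FS = 4:3 ⇒ F = (0, 4/7)
2. Q lies on line WH with WQ:QH = 3:1 ⇒ Q = (2, -1/2)
3. B is where the line through F parallel to SQ meets line HS ⇒ B = (12/7, -5/7)
B = H + t·(S−H) with t = -5/7, so HB:BS = t:(1−t) = -5/7:12/7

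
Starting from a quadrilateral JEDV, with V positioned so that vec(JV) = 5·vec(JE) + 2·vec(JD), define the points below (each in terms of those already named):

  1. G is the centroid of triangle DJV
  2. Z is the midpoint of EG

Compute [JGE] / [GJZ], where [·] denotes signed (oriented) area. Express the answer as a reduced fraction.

Choose coordinates J = (0, 0), E = (1, 0), D = (0, 1), V = (5, 2).
1. G is the centroid of triangle DJV ⇒ G = (5/3, 1)
2. Z is the midpoint of EG ⇒ Z = (4/3, 1/2)
2·[JGE] = -1, 2·[GJZ] = 1/2
[JGE]:[GJZ] = -1:1/2 = -2

[JGE]:[GJZ] = -2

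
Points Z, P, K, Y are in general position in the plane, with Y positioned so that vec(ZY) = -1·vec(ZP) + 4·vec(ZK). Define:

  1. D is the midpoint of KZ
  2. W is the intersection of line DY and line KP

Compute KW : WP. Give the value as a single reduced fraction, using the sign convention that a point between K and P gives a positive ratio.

Assign Z = (0, 0), P = (1, 0), K = (0, 1), Y = (-1, 4) — the answer is frame-independent, so this choice is without loss of generality.
1. D is the midpoint of KZ ⇒ D = (0, 1/2)
2. W is the intersection of line DY and line KP ⇒ W = (-1/5, 6/5)
W = K + t·(P−K) with t = -1/5, so KW:WP = t:(1−t) = -1/5:6/5

KW:WP = -1/6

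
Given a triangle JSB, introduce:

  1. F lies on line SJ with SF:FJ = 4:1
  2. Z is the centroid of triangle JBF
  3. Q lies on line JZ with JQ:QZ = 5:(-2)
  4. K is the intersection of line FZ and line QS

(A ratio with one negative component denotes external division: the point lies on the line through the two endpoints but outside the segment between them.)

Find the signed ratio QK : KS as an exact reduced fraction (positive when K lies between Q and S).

QK:KS = -1/6

Set J = (0, 0), S = (1, 0), B = (0, 1); any affine frame gives the same invariant.
1. F lies on line SJ with SF:FJ = 4:1 ⇒ F = (1/5, 0)
2. Z is the centroid of triangle JBF ⇒ Z = (1/15, 1/3)
3. Q lies on line JZ with JQ:QZ = 5:(-2) ⇒ Q = (1/9, 5/9)
4. K is the intersection of line FZ and line QS ⇒ K = (-1/15, 2/3)
K = Q + t·(S−Q) with t = -1/5, so QK:KS = t:(1−t) = -1/5:6/5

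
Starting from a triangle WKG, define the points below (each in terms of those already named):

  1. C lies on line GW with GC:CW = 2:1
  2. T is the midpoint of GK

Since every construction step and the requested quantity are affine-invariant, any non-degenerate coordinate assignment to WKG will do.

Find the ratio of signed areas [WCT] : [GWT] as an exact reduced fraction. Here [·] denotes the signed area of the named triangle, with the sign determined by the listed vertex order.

[WCT]:[GWT] = -1/3

Work in coordinates with W = (0, 0), K = (1, 0), G = (0, 1).
1. C lies on line GW with GC:CW = 2:1 ⇒ C = (0, 1/3)
2. T is the midpoint of GK ⇒ T = (1/2, 1/2)
2·[WCT] = -1/6, 2·[GWT] = 1/2
[WCT]:[GWT] = -1/6:1/2 = -1/3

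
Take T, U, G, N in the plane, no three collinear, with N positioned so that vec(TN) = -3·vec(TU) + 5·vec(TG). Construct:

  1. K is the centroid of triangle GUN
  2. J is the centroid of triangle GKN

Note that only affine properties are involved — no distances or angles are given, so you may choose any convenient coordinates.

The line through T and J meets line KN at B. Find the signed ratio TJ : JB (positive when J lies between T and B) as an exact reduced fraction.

TJ:JB = 23

Assign T = (0, 0), U = (1, 0), G = (0, 1), N = (-3, 5) — the answer is frame-independent, so this choice is without loss of generality.
1. K is the centroid of triangle GUN ⇒ K = (-2/3, 2)
2. J is the centroid of triangle GKN ⇒ J = (-11/9, 8/3)
line TJ meets KN at B = (-88/69, 64/23)
J = T + t·(B−T) with t = 23/24, so TJ:JB = 23/24:1/24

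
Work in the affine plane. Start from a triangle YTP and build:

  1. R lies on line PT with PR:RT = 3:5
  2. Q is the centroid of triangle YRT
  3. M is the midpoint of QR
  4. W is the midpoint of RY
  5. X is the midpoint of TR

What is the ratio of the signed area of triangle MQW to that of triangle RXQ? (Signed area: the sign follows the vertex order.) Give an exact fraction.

[MQW]:[RXQ] = 1/2

Work in coordinates with Y = (0, 0), T = (1, 0), P = (0, 1).
1. R lies on line PT with PR:RT = 3:5 ⇒ R = (3/8, 5/8)
2. Q is the centroid of triangle YRT ⇒ Q = (11/24, 5/24)
3. M is the midpoint of QR ⇒ M = (5/12, 5/12)
4. W is the midpoint of RY ⇒ W = (3/16, 5/16)
5. X is the midpoint of TR ⇒ X = (11/16, 5/16)
2·[MQW] = -5/96, 2·[RXQ] = -5/48
[MQW]:[RXQ] = -5/96:-5/48 = 1/2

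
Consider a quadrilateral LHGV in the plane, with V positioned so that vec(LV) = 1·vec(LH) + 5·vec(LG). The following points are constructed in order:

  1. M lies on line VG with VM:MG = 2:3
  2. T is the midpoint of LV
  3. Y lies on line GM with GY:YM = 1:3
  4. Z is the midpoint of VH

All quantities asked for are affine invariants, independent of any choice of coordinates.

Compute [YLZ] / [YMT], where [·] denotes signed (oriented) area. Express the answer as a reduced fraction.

Set L = (0, 0), H = (1, 0), G = (0, 1), V = (1, 5); any affine frame gives the same invariant.
1. M lies on line VG with VM:MG = 2:3 ⇒ M = (3/5, 17/5)
2. T is the midpoint of LV ⇒ T = (1/2, 5/2)
3. Y lies on line GM with GY:YM = 1:3 ⇒ Y = (3/20, 8/5)
4. Z is the midpoint of VH ⇒ Z = (1, 5/2)
2·[YLZ] = 49/40, 2·[YMT] = -9/40
[YLZ]:[YMT] = 49/40:-9/40 = -49/9

[YLZ]:[YMT] = -49/9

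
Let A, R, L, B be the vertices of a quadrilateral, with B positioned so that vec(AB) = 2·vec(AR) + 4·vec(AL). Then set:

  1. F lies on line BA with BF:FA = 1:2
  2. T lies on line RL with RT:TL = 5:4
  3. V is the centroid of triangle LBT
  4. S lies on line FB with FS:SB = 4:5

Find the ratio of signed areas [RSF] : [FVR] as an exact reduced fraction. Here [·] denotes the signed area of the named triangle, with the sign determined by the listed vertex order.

[RSF]:[FVR] = 8/15

Assign A = (0, 0), R = (1, 0), L = (0, 1), B = (2, 4) — the answer is frame-independent, so this choice is without loss of generality.
1. F lies on line BA with BF:FA = 1:2 ⇒ F = (4/3, 8/3)
2. T lies on line RL with RT:TL = 5:4 ⇒ T = (4/9, 5/9)
3. V is the centroid of triangle LBT ⇒ V = (22/27, 50/27)
4. S lies on line FB with FS:SB = 4:5 ⇒ S = (44/27, 88/27)
2·[RSF] = 16/27, 2·[FVR] = 10/9
[RSF]:[FVR] = 16/27:10/9 = 8/15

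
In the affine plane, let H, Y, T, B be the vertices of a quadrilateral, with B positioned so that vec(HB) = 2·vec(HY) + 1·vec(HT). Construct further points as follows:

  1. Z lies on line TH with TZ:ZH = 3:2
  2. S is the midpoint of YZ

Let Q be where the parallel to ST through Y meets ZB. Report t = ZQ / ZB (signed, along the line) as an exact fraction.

Work in coordinates with H = (0, 0), Y = (1, 0), T = (0, 1), B = (2, 1).
1. Z lies on line TH with TZ:ZH = 3:2 ⇒ Z = (0, 2/5)
2. S is the midpoint of YZ ⇒ S = (1/2, 1/5)
through Y parallel to ST: direction (-1/2, 4/5); meets ZB at Q = (12/19, 56/95)
Q = Z + t·(B−Z) with t = 6/19

t = 6/19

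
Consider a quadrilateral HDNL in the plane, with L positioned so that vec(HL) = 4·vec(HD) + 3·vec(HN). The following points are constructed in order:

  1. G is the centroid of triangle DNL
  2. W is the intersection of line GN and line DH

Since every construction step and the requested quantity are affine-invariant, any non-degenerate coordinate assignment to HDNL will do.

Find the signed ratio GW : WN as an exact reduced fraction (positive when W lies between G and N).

GW:WN = -4/3

Assign H = (0, 0), D = (1, 0), N = (0, 1), L = (4, 3) — the answer is frame-independent, so this choice is without loss of generality.
1. G is the centroid of triangle DNL ⇒ G = (5/3, 4/3)
2. W is the intersection of line GN and line DH ⇒ W = (-5, 0)
W = G + t·(N−G) with t = 4, so GW:WN = t:(1−t) = 4:-3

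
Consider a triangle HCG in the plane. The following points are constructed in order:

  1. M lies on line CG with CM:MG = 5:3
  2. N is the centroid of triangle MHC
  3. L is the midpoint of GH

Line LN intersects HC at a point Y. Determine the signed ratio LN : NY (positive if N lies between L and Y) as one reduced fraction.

Set H = (0, 0), C = (1, 0), G = (0, 1); any affine frame gives the same invariant.
1. M lies on line CG with CM:MG = 5:3 ⇒ M = (3/8, 5/8)
2. N is the centroid of triangle MHC ⇒ N = (11/24, 5/24)
3. L is the midpoint of GH ⇒ L = (0, 1/2)
line LN meets HC at Y = (11/14, 0)
N = L + t·(Y−L) with t = 7/12, so LN:NY = 7/12:5/12

LN:NY = 7/5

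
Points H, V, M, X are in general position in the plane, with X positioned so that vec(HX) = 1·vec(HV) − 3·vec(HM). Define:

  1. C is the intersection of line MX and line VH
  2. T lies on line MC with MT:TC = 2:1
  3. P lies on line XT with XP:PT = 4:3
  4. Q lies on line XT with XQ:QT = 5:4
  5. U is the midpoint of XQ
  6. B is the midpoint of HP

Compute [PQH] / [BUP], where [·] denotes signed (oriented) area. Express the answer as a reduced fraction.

Set H = (0, 0), V = (1, 0), M = (0, 1), X = (1, -3); any affine frame gives the same invariant.
1. C is the intersection of line MX and line VH ⇒ C = (1/4, 0)
2. T lies on line MC with MT:TC = 2:1 ⇒ T = (1/6, 1/3)
3. P lies on line XT with XP:PT = 4:3 ⇒ P = (11/21, -23/21)
4. Q lies on line XT with XQ:QT = 5:4 ⇒ Q = (29/54, -31/27)
5. U is the midpoint of XQ ⇒ U = (83/108, -56/27)
6. B is the midpoint of HP ⇒ B = (11/42, -23/42)
2·[PQH] = -5/378, 2·[BUP] = 185/1512
[PQH]:[BUP] = -5/378:185/1512 = -4/37

[PQH]:[BUP] = -4/37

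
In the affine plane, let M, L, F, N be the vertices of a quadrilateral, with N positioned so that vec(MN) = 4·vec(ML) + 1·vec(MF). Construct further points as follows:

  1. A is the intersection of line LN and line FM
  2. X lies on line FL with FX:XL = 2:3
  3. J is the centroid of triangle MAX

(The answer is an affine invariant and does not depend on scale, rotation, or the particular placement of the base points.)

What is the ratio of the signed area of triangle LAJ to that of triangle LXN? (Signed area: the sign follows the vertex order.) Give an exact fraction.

[LAJ]:[LXN] = 17/108

Set M = (0, 0), L = (1, 0), F = (0, 1), N = (4, 1); any affine frame gives the same invariant.
1. A is the intersection of line LN and line FM ⇒ A = (0, -1/3)
2. X lies on line FL with FX:XL = 2:3 ⇒ X = (2/5, 3/5)
3. J is the centroid of triangle MAX ⇒ J = (2/15, 4/45)
2·[LAJ] = -17/45, 2·[LXN] = -12/5
[LAJ]:[LXN] = -17/45:-12/5 = 17/108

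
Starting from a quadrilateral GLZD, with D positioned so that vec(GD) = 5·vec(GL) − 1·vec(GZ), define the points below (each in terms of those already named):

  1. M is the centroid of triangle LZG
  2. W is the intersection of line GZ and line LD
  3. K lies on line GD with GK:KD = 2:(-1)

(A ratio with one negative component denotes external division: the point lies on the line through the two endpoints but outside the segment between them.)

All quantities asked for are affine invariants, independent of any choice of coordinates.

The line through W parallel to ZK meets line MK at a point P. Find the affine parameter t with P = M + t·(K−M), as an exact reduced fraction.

Assign G = (0, 0), L = (1, 0), Z = (0, 1), D = (5, -1) — the answer is frame-independent, so this choice is without loss of generality.
1. M is the centroid of triangle LZG ⇒ M = (1/3, 1/3)
2. W is the intersection of line GZ and line LD ⇒ W = (0, 1/4)
3. K lies on line GD with GK:KD = 2:(-1) ⇒ K = (10, -2)
through W parallel to ZK: direction (10, -3); meets MK at P = (-95/34, 37/34)
P = M + t·(K−M) with t = -11/34

t = -11/34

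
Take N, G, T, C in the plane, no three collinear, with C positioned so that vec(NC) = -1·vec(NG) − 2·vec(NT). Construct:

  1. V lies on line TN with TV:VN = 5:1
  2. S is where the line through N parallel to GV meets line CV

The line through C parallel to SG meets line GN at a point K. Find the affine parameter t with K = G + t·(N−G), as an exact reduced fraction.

Assign N = (0, 0), G = (1, 0), T = (0, 1), C = (-1, -2) — the answer is frame-independent, so this choice is without loss of generality.
1. V lies on line TN with TV:VN = 5:1 ⇒ V = (0, 1/6)
2. S is where the line through N parallel to GV meets line CV ⇒ S = (-1/14, 1/84)
through C parallel to SG: direction (15/14, -1/84); meets GN at K = (-181, 0)
K = G + t·(N−G) with t = 182

t = 182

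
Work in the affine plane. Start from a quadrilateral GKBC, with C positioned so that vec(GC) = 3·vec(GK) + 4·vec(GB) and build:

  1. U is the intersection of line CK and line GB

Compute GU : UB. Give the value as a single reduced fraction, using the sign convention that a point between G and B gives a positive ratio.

GU:UB = -2/3

Work in coordinates with G = (0, 0), K = (1, 0), B = (0, 1), C = (3, 4).
1. U is the intersection of line CK and line GB ⇒ U = (0, -2)
U = G + t·(B−G) with t = -2, so GU:UB = t:(1−t) = -2:3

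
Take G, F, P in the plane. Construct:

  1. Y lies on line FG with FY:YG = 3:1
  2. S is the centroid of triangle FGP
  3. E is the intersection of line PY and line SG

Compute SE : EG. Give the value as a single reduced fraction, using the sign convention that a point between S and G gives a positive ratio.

SE:EG = 2/3

Work in coordinates with G = (0, 0), F = (1, 0), P = (0, 1).
1. Y lies on line FG with FY:YG = 3:1 ⇒ Y = (1/4, 0)
2. S is the centroid of triangle FGP ⇒ S = (1/3, 1/3)
3. E is the intersection of line PY and line SG ⇒ E = (1/5, 1/5)
E = S + t·(G−S) with t = 2/5, so SE:EG = t:(1−t) = 2/5:3/5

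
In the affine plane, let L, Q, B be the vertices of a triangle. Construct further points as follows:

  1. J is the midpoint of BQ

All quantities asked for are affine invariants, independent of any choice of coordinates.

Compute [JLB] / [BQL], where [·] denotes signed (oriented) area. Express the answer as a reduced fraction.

Work in coordinates with L = (0, 0), Q = (1, 0), B = (0, 1).
1. J is the midpoint of BQ ⇒ J = (1/2, 1/2)
2·[JLB] = -1/2, 2·[BQL] = -1
[JLB]:[BQL] = -1/2:-1 = 1/2

[JLB]:[BQL] = 1/2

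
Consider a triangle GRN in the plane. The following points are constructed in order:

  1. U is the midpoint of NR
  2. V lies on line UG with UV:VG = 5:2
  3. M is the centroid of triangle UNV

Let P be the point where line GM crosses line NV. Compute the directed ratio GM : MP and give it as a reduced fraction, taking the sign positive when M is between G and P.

Assign G = (0, 0), R = (1, 0), N = (0, 1) — the answer is frame-independent, so this choice is without loss of generality.
1. U is the midpoint of NR ⇒ U = (1/2, 1/2)
2. V lies on line UG with UV:VG = 5:2 ⇒ V = (1/7, 1/7)
3. M is the centroid of triangle UNV ⇒ M = (3/14, 23/42)
line GM meets NV at P = (9/77, 23/77)
M = G + t·(P−G) with t = 11/6, so GM:MP = 11/6:-5/6

GM:MP = -11/5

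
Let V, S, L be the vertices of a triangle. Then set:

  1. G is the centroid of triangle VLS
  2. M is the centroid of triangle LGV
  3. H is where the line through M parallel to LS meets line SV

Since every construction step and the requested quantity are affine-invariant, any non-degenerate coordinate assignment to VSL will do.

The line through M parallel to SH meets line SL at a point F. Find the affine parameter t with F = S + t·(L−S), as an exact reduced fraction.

Choose coordinates V = (0, 0), S = (1, 0), L = (0, 1).
1. G is the centroid of triangle VLS ⇒ G = (1/3, 1/3)
2. M is the centroid of triangle LGV ⇒ M = (1/9, 4/9)
3. H is where the line through M parallel to LS meets line SV ⇒ H = (5/9, 0)
through M parallel to SH: direction (-4/9, 0); meets SL at F = (5/9, 4/9)
F = S + t·(L−S) with t = 4/9

t = 4/9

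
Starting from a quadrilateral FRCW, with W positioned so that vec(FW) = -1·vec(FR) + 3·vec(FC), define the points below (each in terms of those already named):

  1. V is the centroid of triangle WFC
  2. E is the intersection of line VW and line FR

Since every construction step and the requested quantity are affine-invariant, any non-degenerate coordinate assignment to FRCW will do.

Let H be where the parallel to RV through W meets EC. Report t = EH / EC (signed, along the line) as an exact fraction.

Choose coordinates F = (0, 0), R = (1, 0), C = (0, 1), W = (-1, 3).
1. V is the centroid of triangle WFC ⇒ V = (-1/3, 4/3)
2. E is the intersection of line VW and line FR ⇒ E = (1/5, 0)
through W parallel to RV: direction (-4/3, 4/3); meets EC at H = (-1/4, 9/4)
H = E + t·(C−E) with t = 9/4

t = 9/4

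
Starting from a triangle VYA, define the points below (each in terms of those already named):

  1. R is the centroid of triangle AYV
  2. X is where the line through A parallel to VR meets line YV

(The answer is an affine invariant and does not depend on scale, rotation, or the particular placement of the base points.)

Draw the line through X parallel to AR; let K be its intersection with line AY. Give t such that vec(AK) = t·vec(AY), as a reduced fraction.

t = -3

Set V = (0, 0), Y = (1, 0), A = (0, 1); any affine frame gives the same invariant.
1. R is the centroid of triangle AYV ⇒ R = (1/3, 1/3)
2. X is where the line through A parallel to VR meets line YV ⇒ X = (-1, 0)
through X parallel to AR: direction (1/3, -2/3); meets AY at K = (-3, 4)
K = A + t·(Y−A) with t = -3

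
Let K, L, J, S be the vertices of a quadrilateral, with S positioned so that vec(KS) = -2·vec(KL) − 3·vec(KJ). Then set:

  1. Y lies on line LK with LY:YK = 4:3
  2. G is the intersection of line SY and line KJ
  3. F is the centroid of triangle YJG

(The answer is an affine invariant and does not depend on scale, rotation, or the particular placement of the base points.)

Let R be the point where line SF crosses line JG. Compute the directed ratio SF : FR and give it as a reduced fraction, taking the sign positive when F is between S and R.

Work in coordinates with K = (0, 0), L = (1, 0), J = (0, 1), S = (-2, -3).
1. Y lies on line LK with LY:YK = 4:3 ⇒ Y = (3/7, 0)
2. G is the intersection of line SY and line KJ ⇒ G = (0, -9/17)
3. F is the centroid of triangle YJG ⇒ F = (1/7, 8/51)
line SF meets JG at R = (0, -41/765)
F = S + t·(R−S) with t = 15/14, so SF:FR = 15/14:-1/14

SF:FR = -15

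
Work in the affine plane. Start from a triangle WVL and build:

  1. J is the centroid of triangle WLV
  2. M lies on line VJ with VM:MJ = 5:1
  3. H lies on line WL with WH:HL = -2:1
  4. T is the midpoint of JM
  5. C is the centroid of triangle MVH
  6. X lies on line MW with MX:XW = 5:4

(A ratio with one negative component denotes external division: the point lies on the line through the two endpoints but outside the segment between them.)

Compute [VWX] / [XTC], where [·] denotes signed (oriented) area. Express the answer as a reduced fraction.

[VWX]:[XTC] = -30/17

Assign W = (0, 0), V = (1, 0), L = (0, 1) — the answer is frame-independent, so this choice is without loss of generality.
1. J is the centroid of triangle WLV ⇒ J = (1/3, 1/3)
2. M lies on line VJ with VM:MJ = 5:1 ⇒ M = (4/9, 5/18)
3. H lies on line WL with WH:HL = -2:1 ⇒ H = (0, 2)
4. T is the midpoint of JM ⇒ T = (7/18, 11/36)
5. C is the centroid of triangle MVH ⇒ C = (13/27, 41/54)
6. X lies on line MW with MX:XW = 5:4 ⇒ X = (16/81, 10/81)
2·[VWX] = -10/81, 2·[XTC] = 17/243
[VWX]:[XTC] = -10/81:17/243 = -30/17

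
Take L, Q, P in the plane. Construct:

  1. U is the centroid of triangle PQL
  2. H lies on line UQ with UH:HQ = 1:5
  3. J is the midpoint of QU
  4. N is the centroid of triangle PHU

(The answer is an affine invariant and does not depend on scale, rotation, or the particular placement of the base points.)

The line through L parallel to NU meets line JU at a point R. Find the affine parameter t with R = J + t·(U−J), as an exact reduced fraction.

t = 8/3

Choose coordinates L = (0, 0), Q = (1, 0), P = (0, 1).
1. U is the centroid of triangle PQL ⇒ U = (1/3, 1/3)
2. H lies on line UQ with UH:HQ = 1:5 ⇒ H = (4/9, 5/18)
3. J is the midpoint of QU ⇒ J = (2/3, 1/6)
4. N is the centroid of triangle PHU ⇒ N = (7/27, 29/54)
through L parallel to NU: direction (2/27, -11/54); meets JU at R = (-2/9, 11/18)
R = J + t·(U−J) with t = 8/3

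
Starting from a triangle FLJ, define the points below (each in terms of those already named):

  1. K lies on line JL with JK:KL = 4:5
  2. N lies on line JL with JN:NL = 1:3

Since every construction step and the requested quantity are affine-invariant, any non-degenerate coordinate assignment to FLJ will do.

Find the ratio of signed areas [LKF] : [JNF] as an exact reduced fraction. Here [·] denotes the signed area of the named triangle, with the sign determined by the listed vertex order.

[LKF]:[JNF] = -20/9

Work in coordinates with F = (0, 0), L = (1, 0), J = (0, 1).
1. K lies on line JL with JK:KL = 4:5 ⇒ K = (4/9, 5/9)
2. N lies on line JL with JN:NL = 1:3 ⇒ N = (1/4, 3/4)
2·[LKF] = 5/9, 2·[JNF] = -1/4
[LKF]:[JNF] = 5/9:-1/4 = -20/9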